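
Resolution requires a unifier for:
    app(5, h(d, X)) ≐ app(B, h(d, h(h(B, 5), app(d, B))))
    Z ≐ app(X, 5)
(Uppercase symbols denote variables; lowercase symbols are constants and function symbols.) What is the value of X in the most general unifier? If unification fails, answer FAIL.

h(h(5, 5), app(d, 5))

Decompose app/2: 5 ≐ B,  h(d, X) ≐ h(d, h(h(B, 5), app(d, B))).
Bind B := 5; substituting into the one remaining equation that mentions B gives: h(d, X) ≐ h(d, h(h(5, 5), app(d, 5))).
Decompose h/2: d ≐ d,  X ≐ h(h(5, 5), app(d, 5)).
Delete trivial equation d ≐ d.
Bind X := h(h(5, 5), app(d, 5)); substituting into the remaining equation gives: Z ≐ app(h(h(5, 5), app(d, 5)), 5).
Bind Z := app(h(h(5, 5), app(d, 5)), 5).
MGU = { B ↦ 5, X ↦ h(h(5, 5), app(d, 5)), Z ↦ app(h(h(5, 5), app(d, 5)), 5) }, so X ↦ h(h(5, 5), app(d, 5)).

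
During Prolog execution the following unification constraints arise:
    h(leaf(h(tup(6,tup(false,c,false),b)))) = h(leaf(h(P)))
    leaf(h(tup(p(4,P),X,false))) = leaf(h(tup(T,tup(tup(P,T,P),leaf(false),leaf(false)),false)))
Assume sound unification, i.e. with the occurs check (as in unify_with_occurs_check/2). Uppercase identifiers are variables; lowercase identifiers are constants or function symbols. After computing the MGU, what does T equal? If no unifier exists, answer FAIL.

p(4,tup(6,tup(false,c,false),b))

Decompose h/1: leaf(h(tup(6,tup(false,c,false),b))) = leaf(h(P)).
Decompose leaf/1: h(tup(6,tup(false,c,false),b)) = h(P).
Decompose h/1: tup(6,tup(false,c,false),b) = P.
Bind P := tup(6,tup(false,c,false),b); substituting into the remaining equation gives: leaf(h(tup(p(4,tup(6,tup(false,c,false),b)),X,false))) = leaf(h(tup(T,tup(tup(tup(6,tup(false,c,false),b),T,tup(6,tup(false,c,false),b)),leaf(false),leaf(false)),false))).
Decompose leaf/1: h(tup(p(4,tup(6,tup(false,c,false),b)),X,false)) = h(tup(T,tup(tup(tup(6,tup(false,c,false),b),T,tup(6,tup(false,c,false),b)),leaf(false),leaf(false)),false)).
Decompose h/1: tup(p(4,tup(6,tup(false,c,false),b)),X,false) = tup(T,tup(tup(tup(6,tup(false,c,false),b),T,tup(6,tup(false,c,false),b)),leaf(false),leaf(false)),false).
Decompose tup/3: p(4,tup(6,tup(false,c,false),b)) = T,  X = tup(tup(tup(6,tup(false,c,false),b),T,tup(6,tup(false,c,false),b)),leaf(false),leaf(false)),  false = false.
Bind T := p(4,tup(6,tup(false,c,false),b)); substituting into the one remaining equation that mentions T gives: X = tup(tup(tup(6,tup(false,c,false),b),p(4,tup(6,tup(false,c,false),b)),tup(6,tup(false,c,false),b)),leaf(false),leaf(false)).
Bind X := tup(tup(tup(6,tup(false,c,false),b),p(4,tup(6,tup(false,c,false),b)),tup(6,tup(false,c,false),b)),leaf(false),leaf(false)); no other remaining equation mentions X.
Delete trivial equation false = false.
MGU = { P = tup(6,tup(false,c,false),b), T = p(4,tup(6,tup(false,c,false),b)), X = tup(tup(tup(6,tup(false,c,false),b),p(4,tup(6,tup(false,c,false),b)),tup(6,tup(false,c,false),b)),leaf(false),leaf(false)) }, so T = p(4,tup(6,tup(false,c,false),b)).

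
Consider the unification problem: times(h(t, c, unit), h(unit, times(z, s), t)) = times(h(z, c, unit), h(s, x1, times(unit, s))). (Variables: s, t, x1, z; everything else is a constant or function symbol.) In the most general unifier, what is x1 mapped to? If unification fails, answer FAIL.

times(times(unit, unit), unit)

Decompose times/2: h(t, c, unit) = h(z, c, unit),  h(unit, times(z, s), t) = h(s, x1, times(unit, s)).
Decompose h/3: t = z,  c = c,  unit = unit.
Bind t := z; substituting into the one remaining equation that mentions t gives: h(unit, times(z, s), z) = h(s, x1, times(unit, s)).
Delete trivial equation c = c.
Delete trivial equation unit = unit.
Decompose h/3: unit = s,  times(z, s) = x1,  z = times(unit, s).
Bind s := unit; substituting into the remaining equations gives: times(z, unit) = x1,  z = times(unit, unit).
Bind x1 := times(z, unit); no other remaining equation mentions x1.
Bind z := times(unit, unit). Substituting into the earlier bindings gives t := times(unit, unit), x1 := times(times(unit, unit), unit).
MGU = { t := times(unit, unit), s := unit, x1 := times(times(unit, unit), unit), z := times(unit, unit) }, so x1 := times(times(unit, unit), unit).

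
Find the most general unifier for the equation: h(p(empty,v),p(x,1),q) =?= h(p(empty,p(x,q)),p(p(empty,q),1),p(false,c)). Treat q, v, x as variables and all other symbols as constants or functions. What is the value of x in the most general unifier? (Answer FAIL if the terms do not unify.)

Decompose h/3: p(empty,v) =?= p(empty,p(x,q)),  p(x,1) =?= p(p(empty,q),1),  q =?= p(false,c).
Decompose p/2: empty =?= empty,  v =?= p(x,q).
Delete trivial equation empty =?= empty.
Bind v := p(x,q); no other remaining equation mentions v.
Decompose p/2: x =?= p(empty,q),  1 =?= 1.
Bind x := p(empty,q); no other remaining equation mentions x. Substituting into the earlier binding gives v := p(p(empty,q),q).
Delete trivial equation 1 =?= 1.
Bind q := p(false,c). Substituting into the earlier bindings gives v := p(p(empty,p(false,c)),p(false,c)), x := p(empty,p(false,c)).
MGU = { v ↦ p(p(empty,p(false,c)),p(false,c)), x ↦ p(empty,p(false,c)), q ↦ p(false,c) }, so x ↦ p(empty,p(false,c)).

p(empty,p(false,c))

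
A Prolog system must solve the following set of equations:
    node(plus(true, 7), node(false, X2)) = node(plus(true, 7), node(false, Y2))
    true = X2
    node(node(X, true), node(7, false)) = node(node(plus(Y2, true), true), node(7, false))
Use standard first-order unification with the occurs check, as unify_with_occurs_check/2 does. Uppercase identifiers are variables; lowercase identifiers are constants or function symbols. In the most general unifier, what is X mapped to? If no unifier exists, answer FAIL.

plus(true, true)

Decompose node/2: plus(true, 7) = plus(true, 7),  node(false, X2) = node(false, Y2).
Delete trivial equation plus(true, 7) = plus(true, 7).
Decompose node/2: false = false,  X2 = Y2.
Delete trivial equation false = false.
Bind X2 := Y2; substituting into the one remaining equation that mentions X2 gives: true = Y2.
Bind Y2 := true; substituting into the remaining equation gives: node(node(X, true), node(7, false)) = node(node(plus(true, true), true), node(7, false)). Substituting into the earlier binding gives X2 := true.
Decompose node/2: node(X, true) = node(plus(true, true), true),  node(7, false) = node(7, false).
Decompose node/2: X = plus(true, true),  true = true.
Bind X := plus(true, true); no other remaining equation mentions X.
Delete trivial equation true = true.
Delete trivial equation node(7, false) = node(7, false).
MGU = { X2 -> true, Y2 -> true, X -> plus(true, true) }, so X -> plus(true, true).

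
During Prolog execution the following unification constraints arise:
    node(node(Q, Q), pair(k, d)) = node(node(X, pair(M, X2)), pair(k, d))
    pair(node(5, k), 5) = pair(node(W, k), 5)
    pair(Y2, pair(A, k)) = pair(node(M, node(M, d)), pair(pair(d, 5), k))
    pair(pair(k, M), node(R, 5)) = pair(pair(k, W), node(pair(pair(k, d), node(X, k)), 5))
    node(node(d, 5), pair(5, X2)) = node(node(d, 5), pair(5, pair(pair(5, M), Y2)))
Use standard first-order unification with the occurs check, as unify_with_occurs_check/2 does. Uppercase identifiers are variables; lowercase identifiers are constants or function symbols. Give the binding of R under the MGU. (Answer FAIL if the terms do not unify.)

pair(pair(k, d), node(pair(5, pair(pair(5, 5), node(5, node(5, d)))), k))

Decompose node/2: node(Q, Q) = node(X, pair(M, X2)),  pair(k, d) = pair(k, d).
Decompose node/2: Q = X,  Q = pair(M, X2).
Bind Q := X; substituting into the one remaining equation that mentions Q gives: X = pair(M, X2).
Bind X := pair(M, X2); substituting into the one remaining equation that mentions X gives: pair(pair(k, M), node(R, 5)) = pair(pair(k, W), node(pair(pair(k, d), node(pair(M, X2), k)), 5)). Substituting into the earlier binding gives Q := pair(M, X2).
Delete trivial equation pair(k, d) = pair(k, d).
Decompose pair/2: node(5, k) = node(W, k),  5 = 5.
Decompose node/2: 5 = W,  k = k.
Bind W := 5; substituting into the one remaining equation that mentions W gives: pair(pair(k, M), node(R, 5)) = pair(pair(k, 5), node(pair(pair(k, d), node(pair(M, X2), k)), 5)).
Delete trivial equation k = k.
Delete trivial equation 5 = 5.
Decompose pair/2: Y2 = node(M, node(M, d)),  pair(A, k) = pair(pair(d, 5), k).
Bind Y2 := node(M, node(M, d)); substituting into the one remaining equation that mentions Y2 gives: node(node(d, 5), pair(5, X2)) = node(node(d, 5), pair(5, pair(pair(5, M), node(M, node(M, d))))).
Decompose pair/2: A = pair(d, 5),  k = k.
Bind A := pair(d, 5); no other remaining equation mentions A.
Delete trivial equation k = k.
Decompose pair/2: pair(k, M) = pair(k, 5),  node(R, 5) = node(pair(pair(k, d), node(pair(M, X2), k)), 5).
Decompose pair/2: k = k,  M = 5.
Delete trivial equation k = k.
Bind M := 5; substituting into the remaining equations gives: node(R, 5) = node(pair(pair(k, d), node(pair(5, X2), k)), 5),  node(node(d, 5), pair(5, X2)) = node(node(d, 5), pair(5, pair(pair(5, 5), node(5, node(5, d))))). Substituting into the earlier bindings gives Q := pair(5, X2), X := pair(5, X2), Y2 := node(5, node(5, d)).
Decompose node/2: R = pair(pair(k, d), node(pair(5, X2), k)),  5 = 5.
Bind R := pair(pair(k, d), node(pair(5, X2), k)); no other remaining equation mentions R.
Delete trivial equation 5 = 5.
Decompose node/2: node(d, 5) = node(d, 5),  pair(5, X2) = pair(5, pair(pair(5, 5), node(5, node(5, d)))).
Delete trivial equation node(d, 5) = node(d, 5).
Decompose pair/2: 5 = 5,  X2 = pair(pair(5, 5), node(5, node(5, d))).
Delete trivial equation 5 = 5.
Bind X2 := pair(pair(5, 5), node(5, node(5, d))). Substituting into the earlier bindings gives Q := pair(5, pair(pair(5, 5), node(5, node(5, d)))), X := pair(5, pair(pair(5, 5), node(5, node(5, d)))), R := pair(pair(k, d), node(pair(5, pair(pair(5, 5), node(5, node(5, d)))), k)).
MGU = { Q -> pair(5, pair(pair(5, 5), node(5, node(5, d)))), X -> pair(5, pair(pair(5, 5), node(5, node(5, d)))), W -> 5, Y2 -> node(5, node(5, d)), A -> pair(d, 5), M -> 5, R -> pair(pair(k, d), node(pair(5, pair(pair(5, 5), node(5, node(5, d)))), k)), X2 -> pair(pair(5, 5), node(5, node(5, d))) }, so R -> pair(pair(k, d), node(pair(5, pair(pair(5, 5), node(5, node(5, d)))), k)).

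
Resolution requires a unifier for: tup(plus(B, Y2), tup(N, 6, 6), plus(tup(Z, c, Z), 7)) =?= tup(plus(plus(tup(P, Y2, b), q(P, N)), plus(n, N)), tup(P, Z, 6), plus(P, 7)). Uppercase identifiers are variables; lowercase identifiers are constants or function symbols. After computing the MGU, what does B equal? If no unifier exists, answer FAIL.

plus(tup(tup(6, c, 6), plus(n, tup(6, c, 6)), b), q(tup(6, c, 6), tup(6, c, 6)))

Decompose tup/3: plus(B, Y2) =?= plus(plus(tup(P, Y2, b), q(P, N)), plus(n, N)),  tup(N, 6, 6) =?= tup(P, Z, 6),  plus(tup(Z, c, Z), 7) =?= plus(P, 7).
Decompose plus/2: B =?= plus(tup(P, Y2, b), q(P, N)),  Y2 =?= plus(n, N).
Bind B := plus(tup(P, Y2, b), q(P, N)); no other remaining equation mentions B.
Bind Y2 := plus(n, N); no other remaining equation mentions Y2. Substituting into the earlier binding gives B := plus(tup(P, plus(n, N), b), q(P, N)).
Decompose tup/3: N =?= P,  6 =?= Z,  6 =?= 6.
Bind N := P; no other remaining equation mentions N. Substituting into the earlier bindings gives B := plus(tup(P, plus(n, P), b), q(P, P)), Y2 := plus(n, P).
Bind Z := 6; substituting into the one remaining equation that mentions Z gives: plus(tup(6, c, 6), 7) =?= plus(P, 7).
Delete trivial equation 6 =?= 6.
Decompose plus/2: tup(6, c, 6) =?= P,  7 =?= 7.
Bind P := tup(6, c, 6); no other remaining equation mentions P. Substituting into the earlier bindings gives B := plus(tup(tup(6, c, 6), plus(n, tup(6, c, 6)), b), q(tup(6, c, 6), tup(6, c, 6))), Y2 := plus(n, tup(6, c, 6)), N := tup(6, c, 6).
Delete trivial equation 7 =?= 7.
MGU = { B := plus(tup(tup(6, c, 6), plus(n, tup(6, c, 6)), b), q(tup(6, c, 6), tup(6, c, 6))), Y2 := plus(n, tup(6, c, 6)), N := tup(6, c, 6), Z := 6, P := tup(6, c, 6) }, so B := plus(tup(tup(6, c, 6), plus(n, tup(6, c, 6)), b), q(tup(6, c, 6), tup(6, c, 6))).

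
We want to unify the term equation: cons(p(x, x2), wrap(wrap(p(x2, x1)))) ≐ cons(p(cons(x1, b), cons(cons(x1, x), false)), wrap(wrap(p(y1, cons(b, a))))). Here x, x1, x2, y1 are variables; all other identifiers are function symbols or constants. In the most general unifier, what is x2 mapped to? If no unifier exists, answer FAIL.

cons(cons(cons(b, a), cons(cons(b, a), b)), false)

Decompose cons/2: p(x, x2) ≐ p(cons(x1, b), cons(cons(x1, x), false)),  wrap(wrap(p(x2, x1))) ≐ wrap(wrap(p(y1, cons(b, a)))).
Decompose p/2: x ≐ cons(x1, b),  x2 ≐ cons(cons(x1, x), false).
Bind x := cons(x1, b); substituting into the one remaining equation that mentions x gives: x2 ≐ cons(cons(x1, cons(x1, b)), false).
Bind x2 := cons(cons(x1, cons(x1, b)), false); substituting into the remaining equation gives: wrap(wrap(p(cons(cons(x1, cons(x1, b)), false), x1))) ≐ wrap(wrap(p(y1, cons(b, a)))).
Decompose wrap/1: wrap(p(cons(cons(x1, cons(x1, b)), false), x1)) ≐ wrap(p(y1, cons(b, a))).
Decompose wrap/1: p(cons(cons(x1, cons(x1, b)), false), x1) ≐ p(y1, cons(b, a)).
Decompose p/2: cons(cons(x1, cons(x1, b)), false) ≐ y1,  x1 ≐ cons(b, a).
Bind y1 := cons(cons(x1, cons(x1, b)), false); no other remaining equation mentions y1.
Bind x1 := cons(b, a). Substituting into the earlier bindings gives x := cons(cons(b, a), b), x2 := cons(cons(cons(b, a), cons(cons(b, a), b)), false), y1 := cons(cons(cons(b, a), cons(cons(b, a), b)), false).
MGU = { x -> cons(cons(b, a), b), x2 -> cons(cons(cons(b, a), cons(cons(b, a), b)), false), y1 -> cons(cons(cons(b, a), cons(cons(b, a), b)), false), x1 -> cons(b, a) }, so x2 -> cons(cons(cons(b, a), cons(cons(b, a), b)), false).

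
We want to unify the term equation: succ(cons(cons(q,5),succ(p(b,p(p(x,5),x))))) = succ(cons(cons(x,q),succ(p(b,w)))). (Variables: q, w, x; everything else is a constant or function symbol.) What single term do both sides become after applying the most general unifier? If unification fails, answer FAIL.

Decompose succ/1: cons(cons(q,5),succ(p(b,p(p(x,5),x)))) = cons(cons(x,q),succ(p(b,w))).
Decompose cons/2: cons(q,5) = cons(x,q),  succ(p(b,p(p(x,5),x))) = succ(p(b,w)).
Decompose cons/2: q = x,  5 = q.
Bind q := x; substituting into the one remaining equation that mentions q gives: 5 = x.
Bind x := 5; substituting into the remaining equation gives: succ(p(b,p(p(5,5),5))) = succ(p(b,w)). Substituting into the earlier binding gives q := 5.
Decompose succ/1: p(b,p(p(5,5),5)) = p(b,w).
Decompose p/2: b = b,  p(p(5,5),5) = w.
Delete trivial equation b = b.
Bind w := p(p(5,5),5).
Applying the MGU to either side gives succ(cons(cons(5,5),succ(p(b,p(p(5,5),5))))).

succ(cons(cons(5,5),succ(p(b,p(p(5,5),5)))))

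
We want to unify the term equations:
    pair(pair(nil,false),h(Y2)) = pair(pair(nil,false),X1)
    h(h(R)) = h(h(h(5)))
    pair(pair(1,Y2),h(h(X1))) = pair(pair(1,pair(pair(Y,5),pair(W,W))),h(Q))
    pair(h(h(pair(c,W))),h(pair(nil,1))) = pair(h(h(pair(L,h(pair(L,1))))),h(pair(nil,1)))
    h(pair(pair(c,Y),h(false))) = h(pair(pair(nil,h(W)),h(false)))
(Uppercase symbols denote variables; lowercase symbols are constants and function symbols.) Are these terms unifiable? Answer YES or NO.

NO

Decompose pair/2: pair(nil,false) = pair(nil,false),  h(Y2) = X1.
Delete trivial equation pair(nil,false) = pair(nil,false).
Bind X1 := h(Y2); substituting into the one remaining equation that mentions X1 gives: pair(pair(1,Y2),h(h(h(Y2)))) = pair(pair(1,pair(pair(Y,5),pair(W,W))),h(Q)).
Decompose h/1: h(R) = h(h(5)).
Decompose h/1: R = h(5).
Bind R := h(5); no other remaining equation mentions R.
Decompose pair/2: pair(1,Y2) = pair(1,pair(pair(Y,5),pair(W,W))),  h(h(h(Y2))) = h(Q).
Decompose pair/2: 1 = 1,  Y2 = pair(pair(Y,5),pair(W,W)).
Delete trivial equation 1 = 1.
Bind Y2 := pair(pair(Y,5),pair(W,W)); substituting into the one remaining equation that mentions Y2 gives: h(h(h(pair(pair(Y,5),pair(W,W))))) = h(Q). Substituting into the earlier binding gives X1 := h(pair(pair(Y,5),pair(W,W))).
Decompose h/1: h(h(pair(pair(Y,5),pair(W,W)))) = Q.
Bind Q := h(h(pair(pair(Y,5),pair(W,W)))); no other remaining equation mentions Q.
Decompose pair/2: h(h(pair(c,W))) = h(h(pair(L,h(pair(L,1))))),  h(pair(nil,1)) = h(pair(nil,1)).
Decompose h/1: h(pair(c,W)) = h(pair(L,h(pair(L,1)))).
Decompose h/1: pair(c,W) = pair(L,h(pair(L,1))).
Decompose pair/2: c = L,  W = h(pair(L,1)).
Bind L := c; substituting into the one remaining equation that mentions L gives: W = h(pair(c,1)).
Bind W := h(pair(c,1)); substituting into the one remaining equation that mentions W gives: h(pair(pair(c,Y),h(false))) = h(pair(pair(nil,h(h(pair(c,1)))),h(false))). Substituting into the earlier bindings gives X1 := h(pair(pair(Y,5),pair(h(pair(c,1)),h(pair(c,1))))), Y2 := pair(pair(Y,5),pair(h(pair(c,1)),h(pair(c,1)))), Q := h(h(pair(pair(Y,5),pair(h(pair(c,1)),h(pair(c,1)))))).
Delete trivial equation h(pair(nil,1)) = h(pair(nil,1)).
Decompose h/1: pair(pair(c,Y),h(false)) = pair(pair(nil,h(h(pair(c,1)))),h(false)).
Decompose pair/2: pair(c,Y) = pair(nil,h(h(pair(c,1)))),  h(false) = h(false).
Decompose pair/2: c = nil,  Y = h(h(pair(c,1))).
Clash: constants c and nil differ; no unifier exists.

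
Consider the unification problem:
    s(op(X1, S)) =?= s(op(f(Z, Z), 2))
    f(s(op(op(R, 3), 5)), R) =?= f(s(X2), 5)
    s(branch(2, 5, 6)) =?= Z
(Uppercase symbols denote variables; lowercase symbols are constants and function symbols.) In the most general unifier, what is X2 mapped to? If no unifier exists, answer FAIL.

Decompose s/1: op(X1, S) =?= op(f(Z, Z), 2).
Decompose op/2: X1 =?= f(Z, Z),  S =?= 2.
Bind X1 := f(Z, Z); no other remaining equation mentions X1.
Bind S := 2; no other remaining equation mentions S.
Decompose f/2: s(op(op(R, 3), 5)) =?= s(X2),  R =?= 5.
Decompose s/1: op(op(R, 3), 5) =?= X2.
Bind X2 := op(op(R, 3), 5); no other remaining equation mentions X2.
Bind R := 5; no other remaining equation mentions R. Substituting into the earlier binding gives X2 := op(op(5, 3), 5).
Bind Z := s(branch(2, 5, 6)). Substituting into the earlier binding gives X1 := f(s(branch(2, 5, 6)), s(branch(2, 5, 6))).
MGU = { X1 ↦ f(s(branch(2, 5, 6)), s(branch(2, 5, 6))), S ↦ 2, X2 ↦ op(op(5, 3), 5), R ↦ 5, Z ↦ s(branch(2, 5, 6)) }, so X2 ↦ op(op(5, 3), 5).

op(op(5, 3), 5)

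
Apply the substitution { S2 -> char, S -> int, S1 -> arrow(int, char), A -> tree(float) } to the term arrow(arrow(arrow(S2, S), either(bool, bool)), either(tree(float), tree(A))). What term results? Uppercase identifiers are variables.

arrow(arrow(arrow(char, int), either(bool, bool)), either(tree(float), tree(tree(float))))

Replace each occurrence of S2 with char.
Replace each occurrence of S with int.
Replace each occurrence of A with tree(float).
Result: arrow(arrow(arrow(char, int), either(bool, bool)), either(tree(float), tree(tree(float)))).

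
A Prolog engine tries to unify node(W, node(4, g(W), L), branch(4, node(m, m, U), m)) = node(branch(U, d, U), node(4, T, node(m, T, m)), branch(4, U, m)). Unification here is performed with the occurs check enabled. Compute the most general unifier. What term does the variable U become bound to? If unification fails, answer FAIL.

FAIL

Decompose node/3: W = branch(U, d, U),  node(4, g(W), L) = node(4, T, node(m, T, m)),  branch(4, node(m, m, U), m) = branch(4, U, m).
Bind W := branch(U, d, U); substituting into the one remaining equation that mentions W gives: node(4, g(branch(U, d, U)), L) = node(4, T, node(m, T, m)).
Decompose node/3: 4 = 4,  g(branch(U, d, U)) = T,  L = node(m, T, m).
Delete trivial equation 4 = 4.
Bind T := g(branch(U, d, U)); substituting into the one remaining equation that mentions T gives: L = node(m, g(branch(U, d, U)), m).
Bind L := node(m, g(branch(U, d, U)), m); no other remaining equation mentions L.
Decompose branch/3: 4 = 4,  node(m, m, U) = U,  m = m.
Delete trivial equation 4 = 4.
Occurs check fails: U occurs in node(m, m, U); the equation U = node(m, m, U) has no finite solution.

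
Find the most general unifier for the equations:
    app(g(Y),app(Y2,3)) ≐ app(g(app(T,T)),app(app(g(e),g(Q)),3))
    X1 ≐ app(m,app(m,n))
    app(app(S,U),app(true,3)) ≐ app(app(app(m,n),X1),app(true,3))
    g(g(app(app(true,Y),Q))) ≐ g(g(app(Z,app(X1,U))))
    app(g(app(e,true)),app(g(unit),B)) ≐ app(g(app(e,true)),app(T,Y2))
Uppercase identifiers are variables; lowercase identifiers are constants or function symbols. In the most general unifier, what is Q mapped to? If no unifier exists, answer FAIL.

app(app(m,app(m,n)),app(m,app(m,n)))

Decompose app/2: g(Y) ≐ g(app(T,T)),  app(Y2,3) ≐ app(app(g(e),g(Q)),3).
Decompose g/1: Y ≐ app(T,T).
Bind Y := app(T,T); substituting into the one remaining equation that mentions Y gives: g(g(app(app(true,app(T,T)),Q))) ≐ g(g(app(Z,app(X1,U)))).
Decompose app/2: Y2 ≐ app(g(e),g(Q)),  3 ≐ 3.
Bind Y2 := app(g(e),g(Q)); substituting into the one remaining equation that mentions Y2 gives: app(g(app(e,true)),app(g(unit),B)) ≐ app(g(app(e,true)),app(T,app(g(e),g(Q)))).
Delete trivial equation 3 ≐ 3.
Bind X1 := app(m,app(m,n)); substituting into the 2 remaining equations that mention X1 gives: app(app(S,U),app(true,3)) ≐ app(app(app(m,n),app(m,app(m,n))),app(true,3)),  g(g(app(app(true,app(T,T)),Q))) ≐ g(g(app(Z,app(app(m,app(m,n)),U)))).
Decompose app/2: app(S,U) ≐ app(app(m,n),app(m,app(m,n))),  app(true,3) ≐ app(true,3).
Decompose app/2: S ≐ app(m,n),  U ≐ app(m,app(m,n)).
Bind S := app(m,n); no other remaining equation mentions S.
Bind U := app(m,app(m,n)); substituting into the one remaining equation that mentions U gives: g(g(app(app(true,app(T,T)),Q))) ≐ g(g(app(Z,app(app(m,app(m,n)),app(m,app(m,n)))))).
Delete trivial equation app(true,3) ≐ app(true,3).
Decompose g/1: g(app(app(true,app(T,T)),Q)) ≐ g(app(Z,app(app(m,app(m,n)),app(m,app(m,n))))).
Decompose g/1: app(app(true,app(T,T)),Q) ≐ app(Z,app(app(m,app(m,n)),app(m,app(m,n)))).
Decompose app/2: app(true,app(T,T)) ≐ Z,  Q ≐ app(app(m,app(m,n)),app(m,app(m,n))).
Bind Z := app(true,app(T,T)); no other remaining equation mentions Z.
Bind Q := app(app(m,app(m,n)),app(m,app(m,n))); substituting into the remaining equation gives: app(g(app(e,true)),app(g(unit),B)) ≐ app(g(app(e,true)),app(T,app(g(e),g(app(app(m,app(m,n)),app(m,app(m,n))))))). Substituting into the earlier binding gives Y2 := app(g(e),g(app(app(m,app(m,n)),app(m,app(m,n))))).
Decompose app/2: g(app(e,true)) ≐ g(app(e,true)),  app(g(unit),B) ≐ app(T,app(g(e),g(app(app(m,app(m,n)),app(m,app(m,n)))))).
Delete trivial equation g(app(e,true)) ≐ g(app(e,true)).
Decompose app/2: g(unit) ≐ T,  B ≐ app(g(e),g(app(app(m,app(m,n)),app(m,app(m,n))))).
Bind T := g(unit); no other remaining equation mentions T. Substituting into the earlier bindings gives Y := app(g(unit),g(unit)), Z := app(true,app(g(unit),g(unit))).
Bind B := app(g(e),g(app(app(m,app(m,n)),app(m,app(m,n))))).
MGU = { Y ↦ app(g(unit),g(unit)), Y2 ↦ app(g(e),g(app(app(m,app(m,n)),app(m,app(m,n))))), X1 ↦ app(m,app(m,n)), S ↦ app(m,n), U ↦ app(m,app(m,n)), Z ↦ app(true,app(g(unit),g(unit))), Q ↦ app(app(m,app(m,n)),app(m,app(m,n))), T ↦ g(unit), B ↦ app(g(e),g(app(app(m,app(m,n)),app(m,app(m,n))))) }, so Q ↦ app(app(m,app(m,n)),app(m,app(m,n))).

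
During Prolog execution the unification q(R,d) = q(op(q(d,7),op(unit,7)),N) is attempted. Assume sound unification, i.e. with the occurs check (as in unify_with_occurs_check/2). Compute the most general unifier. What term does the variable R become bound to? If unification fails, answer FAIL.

Decompose q/2: R = op(q(d,7),op(unit,7)),  d = N.
Bind R := op(q(d,7),op(unit,7)); no other remaining equation mentions R.
Bind N := d.
MGU = { R ↦ op(q(d,7),op(unit,7)), N ↦ d }, so R ↦ op(q(d,7),op(unit,7)).

op(q(d,7),op(unit,7))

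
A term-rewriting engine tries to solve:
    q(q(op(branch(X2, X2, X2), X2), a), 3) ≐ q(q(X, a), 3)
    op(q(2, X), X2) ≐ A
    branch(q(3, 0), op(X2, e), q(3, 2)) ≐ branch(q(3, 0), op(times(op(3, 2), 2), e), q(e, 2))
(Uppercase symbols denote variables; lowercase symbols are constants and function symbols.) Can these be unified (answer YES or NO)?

Decompose q/2: q(op(branch(X2, X2, X2), X2), a) ≐ q(X, a),  3 ≐ 3.
Decompose q/2: op(branch(X2, X2, X2), X2) ≐ X,  a ≐ a.
Bind X := op(branch(X2, X2, X2), X2); substituting into the one remaining equation that mentions X gives: op(q(2, op(branch(X2, X2, X2), X2)), X2) ≐ A.
Delete trivial equation a ≐ a.
Delete trivial equation 3 ≐ 3.
Bind A := op(q(2, op(branch(X2, X2, X2), X2)), X2); no other remaining equation mentions A.
Decompose branch/3: q(3, 0) ≐ q(3, 0),  op(X2, e) ≐ op(times(op(3, 2), 2), e),  q(3, 2) ≐ q(e, 2).
Delete trivial equation q(3, 0) ≐ q(3, 0).
Decompose op/2: X2 ≐ times(op(3, 2), 2),  e ≐ e.
Bind X2 := times(op(3, 2), 2); no other remaining equation mentions X2. Substituting into the earlier bindings gives X := op(branch(times(op(3, 2), 2), times(op(3, 2), 2), times(op(3, 2), 2)), times(op(3, 2), 2)), A := op(q(2, op(branch(times(op(3, 2), 2), times(op(3, 2), 2), times(op(3, 2), 2)), times(op(3, 2), 2))), times(op(3, 2), 2)).
Delete trivial equation e ≐ e.
Decompose q/2: 3 ≐ e,  2 ≐ 2.
Clash: constants 3 and e differ; no unifier exists.

NO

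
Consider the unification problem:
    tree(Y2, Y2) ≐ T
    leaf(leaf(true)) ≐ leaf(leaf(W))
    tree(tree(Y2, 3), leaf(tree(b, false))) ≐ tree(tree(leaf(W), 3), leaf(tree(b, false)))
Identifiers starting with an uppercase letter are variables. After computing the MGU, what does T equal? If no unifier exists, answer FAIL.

tree(leaf(true), leaf(true))

Bind T := tree(Y2, Y2); no other remaining equation mentions T.
Decompose leaf/1: leaf(true) ≐ leaf(W).
Decompose leaf/1: true ≐ W.
Bind W := true; substituting into the remaining equation gives: tree(tree(Y2, 3), leaf(tree(b, false))) ≐ tree(tree(leaf(true), 3), leaf(tree(b, false))).
Decompose tree/2: tree(Y2, 3) ≐ tree(leaf(true), 3),  leaf(tree(b, false)) ≐ leaf(tree(b, false)).
Decompose tree/2: Y2 ≐ leaf(true),  3 ≐ 3.
Bind Y2 := leaf(true); no other remaining equation mentions Y2. Substituting into the earlier binding gives T := tree(leaf(true), leaf(true)).
Delete trivial equation 3 ≐ 3.
Delete trivial equation leaf(tree(b, false)) ≐ leaf(tree(b, false)).
MGU = { T ↦ tree(leaf(true), leaf(true)), W ↦ true, Y2 ↦ leaf(true) }, so T ↦ tree(leaf(true), leaf(true)).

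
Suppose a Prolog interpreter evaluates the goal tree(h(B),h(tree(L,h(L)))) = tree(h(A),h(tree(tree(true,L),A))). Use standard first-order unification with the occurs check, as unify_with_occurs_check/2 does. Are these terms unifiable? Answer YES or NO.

NO

Decompose tree/2: h(B) = h(A),  h(tree(L,h(L))) = h(tree(tree(true,L),A)).
Decompose h/1: B = A.
Bind B := A; no other remaining equation mentions B.
Decompose h/1: tree(L,h(L)) = tree(tree(true,L),A).
Decompose tree/2: L = tree(true,L),  h(L) = A.
Occurs check fails: L occurs in tree(true,L); the equation L = tree(true,L) has no finite solution.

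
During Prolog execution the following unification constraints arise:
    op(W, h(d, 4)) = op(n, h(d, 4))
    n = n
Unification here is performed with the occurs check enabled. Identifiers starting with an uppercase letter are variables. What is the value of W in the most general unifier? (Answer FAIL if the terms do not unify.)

Decompose op/2: W = n,  h(d, 4) = h(d, 4).
Bind W := n; no other remaining equation mentions W.
Delete trivial equation h(d, 4) = h(d, 4).
Delete trivial equation n = n.
MGU = { W ↦ n }, so W ↦ n.

n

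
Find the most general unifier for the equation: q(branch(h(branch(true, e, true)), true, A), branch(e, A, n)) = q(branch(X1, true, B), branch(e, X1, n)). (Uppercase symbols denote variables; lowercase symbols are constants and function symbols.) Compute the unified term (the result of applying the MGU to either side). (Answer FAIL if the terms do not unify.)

Decompose q/2: branch(h(branch(true, e, true)), true, A) = branch(X1, true, B),  branch(e, A, n) = branch(e, X1, n).
Decompose branch/3: h(branch(true, e, true)) = X1,  true = true,  A = B.
Bind X1 := h(branch(true, e, true)); substituting into the one remaining equation that mentions X1 gives: branch(e, A, n) = branch(e, h(branch(true, e, true)), n).
Delete trivial equation true = true.
Bind A := B; substituting into the remaining equation gives: branch(e, B, n) = branch(e, h(branch(true, e, true)), n).
Decompose branch/3: e = e,  B = h(branch(true, e, true)),  n = n.
Delete trivial equation e = e.
Bind B := h(branch(true, e, true)); no other remaining equation mentions B. Substituting into the earlier binding gives A := h(branch(true, e, true)).
Delete trivial equation n = n.
Applying the MGU to either side gives q(branch(h(branch(true, e, true)), true, h(branch(true, e, true))), branch(e, h(branch(true, e, true)), n)).

q(branch(h(branch(true, e, true)), true, h(branch(true, e, true))), branch(e, h(branch(true, e, true)), n))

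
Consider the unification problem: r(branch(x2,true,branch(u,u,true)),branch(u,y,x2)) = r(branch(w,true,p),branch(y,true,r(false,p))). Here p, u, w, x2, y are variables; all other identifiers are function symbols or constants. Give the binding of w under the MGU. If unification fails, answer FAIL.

Decompose r/2: branch(x2,true,branch(u,u,true)) = branch(w,true,p),  branch(u,y,x2) = branch(y,true,r(false,p)).
Decompose branch/3: x2 = w,  true = true,  branch(u,u,true) = p.
Bind x2 := w; substituting into the one remaining equation that mentions x2 gives: branch(u,y,w) = branch(y,true,r(false,p)).
Delete trivial equation true = true.
Bind p := branch(u,u,true); substituting into the remaining equation gives: branch(u,y,w) = branch(y,true,r(false,branch(u,u,true))).
Decompose branch/3: u = y,  y = true,  w = r(false,branch(u,u,true)).
Bind u := y; substituting into the one remaining equation that mentions u gives: w = r(false,branch(y,y,true)). Substituting into the earlier binding gives p := branch(y,y,true).
Bind y := true; substituting into the remaining equation gives: w = r(false,branch(true,true,true)). Substituting into the earlier bindings gives p := branch(true,true,true), u := true.
Bind w := r(false,branch(true,true,true)). Substituting into the earlier binding gives x2 := r(false,branch(true,true,true)).
MGU = { x2 -> r(false,branch(true,true,true)), p -> branch(true,true,true), u -> true, y -> true, w -> r(false,branch(true,true,true)) }, so w -> r(false,branch(true,true,true)).

r(false,branch(true,true,true))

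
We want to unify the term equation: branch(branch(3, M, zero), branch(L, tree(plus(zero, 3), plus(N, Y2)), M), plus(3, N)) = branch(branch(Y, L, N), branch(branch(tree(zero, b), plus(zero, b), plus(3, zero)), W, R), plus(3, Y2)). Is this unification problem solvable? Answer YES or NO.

Decompose branch/3: branch(3, M, zero) = branch(Y, L, N),  branch(L, tree(plus(zero, 3), plus(N, Y2)), M) = branch(branch(tree(zero, b), plus(zero, b), plus(3, zero)), W, R),  plus(3, N) = plus(3, Y2).
Decompose branch/3: 3 = Y,  M = L,  zero = N.
Bind Y := 3; no other remaining equation mentions Y.
Bind M := L; substituting into the one remaining equation that mentions M gives: branch(L, tree(plus(zero, 3), plus(N, Y2)), L) = branch(branch(tree(zero, b), plus(zero, b), plus(3, zero)), W, R).
Bind N := zero; substituting into the remaining equations gives: branch(L, tree(plus(zero, 3), plus(zero, Y2)), L) = branch(branch(tree(zero, b), plus(zero, b), plus(3, zero)), W, R),  plus(3, zero) = plus(3, Y2).
Decompose branch/3: L = branch(tree(zero, b), plus(zero, b), plus(3, zero)),  tree(plus(zero, 3), plus(zero, Y2)) = W,  L = R.
Bind L := branch(tree(zero, b), plus(zero, b), plus(3, zero)); substituting into the one remaining equation that mentions L gives: branch(tree(zero, b), plus(zero, b), plus(3, zero)) = R. Substituting into the earlier binding gives M := branch(tree(zero, b), plus(zero, b), plus(3, zero)).
Bind W := tree(plus(zero, 3), plus(zero, Y2)); no other remaining equation mentions W.
Bind R := branch(tree(zero, b), plus(zero, b), plus(3, zero)); no other remaining equation mentions R.
Decompose plus/2: 3 = 3,  zero = Y2.
Delete trivial equation 3 = 3.
Bind Y2 := zero. Substituting into the earlier binding gives W := tree(plus(zero, 3), plus(zero, zero)).
No equations remain and no clash or occurs-check failure arose, so a unifier exists.

YES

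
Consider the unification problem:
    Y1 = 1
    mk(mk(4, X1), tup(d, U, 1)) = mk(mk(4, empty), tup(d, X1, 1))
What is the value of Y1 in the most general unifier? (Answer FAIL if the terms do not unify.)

1

Bind Y1 := 1; no other remaining equation mentions Y1.
Decompose mk/2: mk(4, X1) = mk(4, empty),  tup(d, U, 1) = tup(d, X1, 1).
Decompose mk/2: 4 = 4,  X1 = empty.
Delete trivial equation 4 = 4.
Bind X1 := empty; substituting into the remaining equation gives: tup(d, U, 1) = tup(d, empty, 1).
Decompose tup/3: d = d,  U = empty,  1 = 1.
Delete trivial equation d = d.
Bind U := empty; no other remaining equation mentions U.
Delete trivial equation 1 = 1.
MGU = { Y1 ↦ 1, X1 ↦ empty, U ↦ empty }, so Y1 ↦ 1.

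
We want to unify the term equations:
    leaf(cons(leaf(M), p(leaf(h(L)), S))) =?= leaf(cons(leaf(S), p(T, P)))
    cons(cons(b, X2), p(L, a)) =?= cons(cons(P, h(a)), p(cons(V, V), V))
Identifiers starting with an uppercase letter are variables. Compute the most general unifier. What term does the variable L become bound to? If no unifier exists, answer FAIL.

Decompose leaf/1: cons(leaf(M), p(leaf(h(L)), S)) =?= cons(leaf(S), p(T, P)).
Decompose cons/2: leaf(M) =?= leaf(S),  p(leaf(h(L)), S) =?= p(T, P).
Decompose leaf/1: M =?= S.
Bind M := S; no other remaining equation mentions M.
Decompose p/2: leaf(h(L)) =?= T,  S =?= P.
Bind T := leaf(h(L)); no other remaining equation mentions T.
Bind S := P; no other remaining equation mentions S. Substituting into the earlier binding gives M := P.
Decompose cons/2: cons(b, X2) =?= cons(P, h(a)),  p(L, a) =?= p(cons(V, V), V).
Decompose cons/2: b =?= P,  X2 =?= h(a).
Bind P := b; no other remaining equation mentions P. Substituting into the earlier bindings gives M := b, S := b.
Bind X2 := h(a); no other remaining equation mentions X2.
Decompose p/2: L =?= cons(V, V),  a =?= V.
Bind L := cons(V, V); no other remaining equation mentions L. Substituting into the earlier binding gives T := leaf(h(cons(V, V))).
Bind V := a. Substituting into the earlier bindings gives T := leaf(h(cons(a, a))), L := cons(a, a).
MGU = { M -> b, T -> leaf(h(cons(a, a))), S -> b, P -> b, X2 -> h(a), L -> cons(a, a), V -> a }, so L -> cons(a, a).

cons(a, a)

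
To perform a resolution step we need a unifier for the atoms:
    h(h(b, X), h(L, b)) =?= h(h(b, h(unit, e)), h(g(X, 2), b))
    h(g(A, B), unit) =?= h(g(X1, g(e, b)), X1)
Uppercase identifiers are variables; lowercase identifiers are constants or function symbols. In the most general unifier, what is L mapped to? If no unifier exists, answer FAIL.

Decompose h/2: h(b, X) =?= h(b, h(unit, e)),  h(L, b) =?= h(g(X, 2), b).
Decompose h/2: b =?= b,  X =?= h(unit, e).
Delete trivial equation b =?= b.
Bind X := h(unit, e); substituting into the one remaining equation that mentions X gives: h(L, b) =?= h(g(h(unit, e), 2), b).
Decompose h/2: L =?= g(h(unit, e), 2),  b =?= b.
Bind L := g(h(unit, e), 2); no other remaining equation mentions L.
Delete trivial equation b =?= b.
Decompose h/2: g(A, B) =?= g(X1, g(e, b)),  unit =?= X1.
Decompose g/2: A =?= X1,  B =?= g(e, b).
Bind A := X1; no other remaining equation mentions A.
Bind B := g(e, b); no other remaining equation mentions B.
Bind X1 := unit. Substituting into the earlier binding gives A := unit.
MGU = { X ↦ h(unit, e), L ↦ g(h(unit, e), 2), A ↦ unit, B ↦ g(e, b), X1 ↦ unit }, so L ↦ g(h(unit, e), 2).

g(h(unit, e), 2)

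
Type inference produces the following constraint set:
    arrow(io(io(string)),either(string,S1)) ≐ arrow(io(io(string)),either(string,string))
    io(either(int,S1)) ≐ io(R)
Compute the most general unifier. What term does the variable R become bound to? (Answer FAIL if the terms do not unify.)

Decompose arrow/2: io(io(string)) ≐ io(io(string)),  either(string,S1) ≐ either(string,string).
Delete trivial equation io(io(string)) ≐ io(io(string)).
Decompose either/2: string ≐ string,  S1 ≐ string.
Delete trivial equation string ≐ string.
Bind S1 := string; substituting into the remaining equation gives: io(either(int,string)) ≐ io(R).
Decompose io/1: either(int,string) ≐ R.
Bind R := either(int,string).
MGU = { S1 := string, R := either(int,string) }, so R := either(int,string).

either(int,string)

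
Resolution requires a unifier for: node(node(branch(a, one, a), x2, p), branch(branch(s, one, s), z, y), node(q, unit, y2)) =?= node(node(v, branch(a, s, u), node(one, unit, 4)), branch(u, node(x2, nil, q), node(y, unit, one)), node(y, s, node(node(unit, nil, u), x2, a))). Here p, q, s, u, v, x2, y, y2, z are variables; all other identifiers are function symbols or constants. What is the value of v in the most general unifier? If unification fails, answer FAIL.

Decompose node/3: node(branch(a, one, a), x2, p) =?= node(v, branch(a, s, u), node(one, unit, 4)),  branch(branch(s, one, s), z, y) =?= branch(u, node(x2, nil, q), node(y, unit, one)),  node(q, unit, y2) =?= node(y, s, node(node(unit, nil, u), x2, a)).
Decompose node/3: branch(a, one, a) =?= v,  x2 =?= branch(a, s, u),  p =?= node(one, unit, 4).
Bind v := branch(a, one, a); no other remaining equation mentions v.
Bind x2 := branch(a, s, u); substituting into the 2 remaining equations that mention x2 gives: branch(branch(s, one, s), z, y) =?= branch(u, node(branch(a, s, u), nil, q), node(y, unit, one)),  node(q, unit, y2) =?= node(y, s, node(node(unit, nil, u), branch(a, s, u), a)).
Bind p := node(one, unit, 4); no other remaining equation mentions p.
Decompose branch/3: branch(s, one, s) =?= u,  z =?= node(branch(a, s, u), nil, q),  y =?= node(y, unit, one).
Bind u := branch(s, one, s); substituting into the 2 remaining equations that mention u gives: z =?= node(branch(a, s, branch(s, one, s)), nil, q),  node(q, unit, y2) =?= node(y, s, node(node(unit, nil, branch(s, one, s)), branch(a, s, branch(s, one, s)), a)). Substituting into the earlier binding gives x2 := branch(a, s, branch(s, one, s)).
Bind z := node(branch(a, s, branch(s, one, s)), nil, q); no other remaining equation mentions z.
Occurs check fails: y occurs in node(y, unit, one); the equation y =?= node(y, unit, one) has no finite solution.

FAIL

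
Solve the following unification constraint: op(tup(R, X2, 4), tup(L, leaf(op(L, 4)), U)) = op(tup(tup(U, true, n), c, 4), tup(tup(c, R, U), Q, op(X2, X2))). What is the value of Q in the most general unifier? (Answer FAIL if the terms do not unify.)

Decompose op/2: tup(R, X2, 4) = tup(tup(U, true, n), c, 4),  tup(L, leaf(op(L, 4)), U) = tup(tup(c, R, U), Q, op(X2, X2)).
Decompose tup/3: R = tup(U, true, n),  X2 = c,  4 = 4.
Bind R := tup(U, true, n); substituting into the one remaining equation that mentions R gives: tup(L, leaf(op(L, 4)), U) = tup(tup(c, tup(U, true, n), U), Q, op(X2, X2)).
Bind X2 := c; substituting into the one remaining equation that mentions X2 gives: tup(L, leaf(op(L, 4)), U) = tup(tup(c, tup(U, true, n), U), Q, op(c, c)).
Delete trivial equation 4 = 4.
Decompose tup/3: L = tup(c, tup(U, true, n), U),  leaf(op(L, 4)) = Q,  U = op(c, c).
Bind L := tup(c, tup(U, true, n), U); substituting into the one remaining equation that mentions L gives: leaf(op(tup(c, tup(U, true, n), U), 4)) = Q.
Bind Q := leaf(op(tup(c, tup(U, true, n), U), 4)); no other remaining equation mentions Q.
Bind U := op(c, c). Substituting into the earlier bindings gives R := tup(op(c, c), true, n), L := tup(c, tup(op(c, c), true, n), op(c, c)), Q := leaf(op(tup(c, tup(op(c, c), true, n), op(c, c)), 4)).
MGU = { R := tup(op(c, c), true, n), X2 := c, L := tup(c, tup(op(c, c), true, n), op(c, c)), Q := leaf(op(tup(c, tup(op(c, c), true, n), op(c, c)), 4)), U := op(c, c) }, so Q := leaf(op(tup(c, tup(op(c, c), true, n), op(c, c)), 4)).

leaf(op(tup(c, tup(op(c, c), true, n), op(c, c)), 4))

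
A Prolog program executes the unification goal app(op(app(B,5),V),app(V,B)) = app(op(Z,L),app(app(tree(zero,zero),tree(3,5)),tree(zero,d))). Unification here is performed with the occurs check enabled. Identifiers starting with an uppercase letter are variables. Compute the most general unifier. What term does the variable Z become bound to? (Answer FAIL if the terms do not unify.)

app(tree(zero,d),5)

Decompose app/2: op(app(B,5),V) = op(Z,L),  app(V,B) = app(app(tree(zero,zero),tree(3,5)),tree(zero,d)).
Decompose op/2: app(B,5) = Z,  V = L.
Bind Z := app(B,5); no other remaining equation mentions Z.
Bind V := L; substituting into the remaining equation gives: app(L,B) = app(app(tree(zero,zero),tree(3,5)),tree(zero,d)).
Decompose app/2: L = app(tree(zero,zero),tree(3,5)),  B = tree(zero,d).
Bind L := app(tree(zero,zero),tree(3,5)); no other remaining equation mentions L. Substituting into the earlier binding gives V := app(tree(zero,zero),tree(3,5)).
Bind B := tree(zero,d). Substituting into the earlier binding gives Z := app(tree(zero,d),5).
MGU = { Z -> app(tree(zero,d),5), V -> app(tree(zero,zero),tree(3,5)), L -> app(tree(zero,zero),tree(3,5)), B -> tree(zero,d) }, so Z -> app(tree(zero,d),5).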